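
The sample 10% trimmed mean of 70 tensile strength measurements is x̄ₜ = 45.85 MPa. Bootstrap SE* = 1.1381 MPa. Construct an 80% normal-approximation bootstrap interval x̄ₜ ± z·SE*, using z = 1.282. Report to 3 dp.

Margin = 1.282 × 1.1381 = 1.4590
Interval: 45.85 ± 1.4590

(44.391, 47.309)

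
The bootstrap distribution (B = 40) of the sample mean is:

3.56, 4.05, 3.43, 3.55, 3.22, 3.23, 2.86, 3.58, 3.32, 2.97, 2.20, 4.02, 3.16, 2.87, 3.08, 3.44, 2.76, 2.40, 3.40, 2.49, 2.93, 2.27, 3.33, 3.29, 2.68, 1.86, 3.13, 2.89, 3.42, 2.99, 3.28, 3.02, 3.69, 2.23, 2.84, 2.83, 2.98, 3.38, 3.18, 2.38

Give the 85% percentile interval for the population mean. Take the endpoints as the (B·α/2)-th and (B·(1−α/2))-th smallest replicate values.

(2.23, 3.58)

Sorted replicates: 1.86, 2.20, 2.23, 2.27, 2.38, 2.40, 2.49, 2.68, 2.76, 2.83, 2.84, 2.86, 2.87, 2.89, 2.93, 2.97, 2.98, 2.99, 3.02, 3.08, 3.13, 3.16, 3.18, 3.22, 3.23, 3.28, 3.29, 3.32, 3.33, 3.38, 3.40, 3.42, 3.43, 3.44, 3.55, 3.56, 3.58, 3.69, 4.02, 4.05
α = 0.15; lower rank = 40 × 0.075 = 3; upper rank = 40 × 0.925 = 37.
The 3rd smallest replicate is 2.23; the 37th is 3.58.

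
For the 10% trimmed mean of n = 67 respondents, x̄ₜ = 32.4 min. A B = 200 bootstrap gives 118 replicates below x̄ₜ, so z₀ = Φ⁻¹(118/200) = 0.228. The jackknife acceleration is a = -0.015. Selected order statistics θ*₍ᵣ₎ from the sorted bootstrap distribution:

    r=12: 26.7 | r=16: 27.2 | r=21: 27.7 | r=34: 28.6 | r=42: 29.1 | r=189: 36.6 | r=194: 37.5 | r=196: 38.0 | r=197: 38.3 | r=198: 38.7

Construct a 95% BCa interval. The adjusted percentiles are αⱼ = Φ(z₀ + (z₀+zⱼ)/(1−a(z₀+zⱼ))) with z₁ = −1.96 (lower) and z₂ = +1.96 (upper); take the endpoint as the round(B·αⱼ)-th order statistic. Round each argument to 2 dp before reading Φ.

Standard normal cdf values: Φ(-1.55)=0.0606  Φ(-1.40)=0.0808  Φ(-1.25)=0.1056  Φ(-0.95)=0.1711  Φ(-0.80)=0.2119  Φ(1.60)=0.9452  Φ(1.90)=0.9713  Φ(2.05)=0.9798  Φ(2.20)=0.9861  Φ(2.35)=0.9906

(26.7, 38.7)

Lower: z₀ + z₁ = 0.228 + (-1.960) = -1.732; 1 − a(z₀+z₁) = 1 − (-0.015)(-1.732) = 0.9740; argument = 0.228 + (-1.732)/0.9740 = -1.5502 → -1.55.
α₁ = Φ(-1.55) = 0.0606; rank = round(200 × 0.0606) = 12; θ*₍12₎ = 26.7.
Upper: z₀ + z₂ = 2.188; 1 − a(z₀+z₂) = 1.0328; argument = 2.3465 → 2.35; α₂ = 0.9906; rank = 198; θ*₍198₎ = 38.7.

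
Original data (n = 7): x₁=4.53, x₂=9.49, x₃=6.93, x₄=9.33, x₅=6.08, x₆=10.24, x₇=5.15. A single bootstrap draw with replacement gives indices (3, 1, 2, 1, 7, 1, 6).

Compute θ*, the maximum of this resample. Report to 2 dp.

Resample values: 6.93, 4.53, 9.49, 4.53, 5.15, 4.53, 10.24.
Maximum = 10.24

θ* = 10.24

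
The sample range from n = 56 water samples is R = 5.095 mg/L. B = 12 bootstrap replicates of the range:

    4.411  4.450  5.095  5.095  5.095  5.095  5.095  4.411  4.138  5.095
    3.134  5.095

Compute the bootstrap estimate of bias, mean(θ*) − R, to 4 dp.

bias = −0.4109

mean(θ*) = (4.411 + 4.450 + 5.095 + 5.095 + 5.095 + 5.095 + 5.095 + 4.411 + 4.138 + 5.095 + 3.134 + 5.095) / 12 = 4.68408
bias = 4.68408 − 5.095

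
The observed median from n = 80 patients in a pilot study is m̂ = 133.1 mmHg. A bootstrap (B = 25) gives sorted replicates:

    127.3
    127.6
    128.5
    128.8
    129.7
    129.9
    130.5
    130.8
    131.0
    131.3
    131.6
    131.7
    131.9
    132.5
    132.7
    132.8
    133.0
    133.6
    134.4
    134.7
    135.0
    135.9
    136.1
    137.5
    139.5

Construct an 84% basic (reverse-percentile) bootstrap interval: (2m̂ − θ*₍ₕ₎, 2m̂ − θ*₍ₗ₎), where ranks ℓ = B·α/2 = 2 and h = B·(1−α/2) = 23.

(130.1, 138.6)

Percentile endpoints at ranks 2 and 23: θ*₍2₎ = 127.6, θ*₍23₎ = 136.1.
Basic interval reflects these around m̂:
  lower = 2 × 133.1 − 136.1 = 130.1
  upper = 2 × 133.1 − 127.6 = 138.6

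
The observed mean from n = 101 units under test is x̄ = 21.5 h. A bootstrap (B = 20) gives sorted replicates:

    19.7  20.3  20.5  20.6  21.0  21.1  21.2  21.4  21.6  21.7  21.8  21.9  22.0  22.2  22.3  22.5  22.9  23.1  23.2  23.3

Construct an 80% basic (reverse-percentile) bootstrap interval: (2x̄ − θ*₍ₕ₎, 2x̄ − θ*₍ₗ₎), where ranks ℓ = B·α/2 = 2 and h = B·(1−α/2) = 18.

Percentile endpoints at ranks 2 and 18: θ*₍2₎ = 20.3, θ*₍18₎ = 23.1.
Basic interval reflects these around x̄:
  lower = 2 × 21.5 − 23.1 = 19.9
  upper = 2 × 21.5 − 20.3 = 22.7

(19.9, 22.7)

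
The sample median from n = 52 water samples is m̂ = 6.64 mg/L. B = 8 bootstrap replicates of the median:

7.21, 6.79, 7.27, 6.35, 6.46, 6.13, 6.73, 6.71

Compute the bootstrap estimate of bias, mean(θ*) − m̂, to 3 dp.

mean(θ*) = (7.21 + 6.79 + 7.27 + 6.35 + 6.46 + 6.13 + 6.73 + 6.71) / 8 = 6.7062
bias = 6.7062 − 6.64

bias = +0.066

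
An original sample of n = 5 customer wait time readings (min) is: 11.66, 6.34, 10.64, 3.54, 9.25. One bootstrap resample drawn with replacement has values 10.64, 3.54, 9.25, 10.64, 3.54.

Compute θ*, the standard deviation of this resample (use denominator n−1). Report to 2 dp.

Mean = 7.5220; sum of squared deviations = 54.1425
s² = 54.1425 / 4 = 13.5356
s = √13.5356 = 3.68

θ* = 3.68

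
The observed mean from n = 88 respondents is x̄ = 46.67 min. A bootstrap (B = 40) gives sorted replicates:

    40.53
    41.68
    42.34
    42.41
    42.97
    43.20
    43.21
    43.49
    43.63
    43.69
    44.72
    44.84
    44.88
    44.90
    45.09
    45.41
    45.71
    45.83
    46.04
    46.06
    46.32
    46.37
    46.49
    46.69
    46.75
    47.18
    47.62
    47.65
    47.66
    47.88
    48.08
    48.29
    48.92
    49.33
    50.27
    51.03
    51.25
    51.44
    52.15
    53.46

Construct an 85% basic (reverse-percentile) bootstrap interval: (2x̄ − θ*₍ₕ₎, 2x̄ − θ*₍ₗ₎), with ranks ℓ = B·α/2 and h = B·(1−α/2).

Percentile endpoints at ranks 3 and 37: θ*₍3₎ = 42.34, θ*₍37₎ = 51.25.
Basic interval reflects these around x̄:
  lower = 2 × 46.67 − 51.25 = 42.09
  upper = 2 × 46.67 − 42.34 = 51.00

(42.09, 51.00)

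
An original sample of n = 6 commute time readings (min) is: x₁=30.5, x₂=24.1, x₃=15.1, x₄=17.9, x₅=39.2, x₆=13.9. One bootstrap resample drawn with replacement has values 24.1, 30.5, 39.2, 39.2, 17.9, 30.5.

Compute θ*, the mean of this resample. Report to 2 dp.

Mean = (24.1 + 30.5 + 39.2 + 39.2 + 17.9 + 30.5) / 6 = 181.40 / 6 = 30.23

θ* = 30.23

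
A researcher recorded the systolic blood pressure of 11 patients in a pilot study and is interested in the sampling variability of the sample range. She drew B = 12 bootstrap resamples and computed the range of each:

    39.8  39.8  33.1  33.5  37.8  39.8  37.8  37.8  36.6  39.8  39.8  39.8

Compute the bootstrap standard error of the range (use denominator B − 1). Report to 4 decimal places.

Bootstrap SE is the standard deviation of the 12 replicate ranges.
Mean of replicates: (39.8 + 39.8 + 33.1 + 33.5 + 37.8 + 39.8 + 37.8 + 37.8 + 36.6 + 39.8 + 39.8 + 39.8) / 12 = 455.40000 / 12 = 37.95000
Sum of squared deviations: (+1.85000)² + (+1.85000)² + (−4.85000)² + (−4.45000)² + (−0.15000)² + (+1.85000)² + (−0.15000)² + (−0.15000)² + (−1.35000)² + (+1.85000)² + (+1.85000)² + (+1.85000)² = 65.75000
Variance = 65.75000 / 11 = 5.97727
SE* = √5.97727

SE* = 2.4448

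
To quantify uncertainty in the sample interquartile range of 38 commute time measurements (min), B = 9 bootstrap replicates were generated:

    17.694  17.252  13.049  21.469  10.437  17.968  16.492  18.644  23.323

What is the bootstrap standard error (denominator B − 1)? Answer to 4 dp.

Bootstrap SE is the standard deviation of the 9 replicate interquartile ranges.
Mean of replicates: (17.694 + 17.252 + 13.049 + 21.469 + 10.437 + 17.968 + 16.492 + 18.644 + 23.323) / 9 = 156.32800 / 9 = 17.36978
Sum of squared deviations: (+0.32422)² + (−0.11778)² + (−4.32078)² + (+4.09922)² + (−6.93278)² + (+0.59822)² + (−0.87778)² + (+1.27422)² + (+5.95322)² = 121.84800
Variance = 121.84800 / 8 = 15.23100
SE* = √15.23100

SE* = 3.9027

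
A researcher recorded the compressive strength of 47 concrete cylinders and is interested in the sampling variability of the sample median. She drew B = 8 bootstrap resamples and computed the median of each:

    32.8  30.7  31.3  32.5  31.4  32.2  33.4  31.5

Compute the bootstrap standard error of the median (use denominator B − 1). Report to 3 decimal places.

SE* = 0.900

Bootstrap SE is the standard deviation of the 8 replicate medians.
Mean of replicates: (32.8 + 30.7 + 31.3 + 32.5 + 31.4 + 32.2 + 33.4 + 31.5) / 8 = 255.8000 / 8 = 31.9750
Sum of squared deviations: (+0.8250)² + (−1.2750)² + (−0.6750)² + (+0.5250)² + (−0.5750)² + (+0.2250)² + (+1.4250)² + (−0.4750)² = 5.6750
Variance = 5.6750 / 7 = 0.8107
SE* = √0.8107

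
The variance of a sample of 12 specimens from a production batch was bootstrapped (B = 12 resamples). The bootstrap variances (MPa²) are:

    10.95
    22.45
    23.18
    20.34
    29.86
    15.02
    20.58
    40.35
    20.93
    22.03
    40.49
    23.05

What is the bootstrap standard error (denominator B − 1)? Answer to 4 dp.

Bootstrap SE is the standard deviation of the 12 replicate variances.
Mean of replicates: (10.95 + 22.45 + 23.18 + 20.34 + 29.86 + 15.02 + 20.58 + 40.35 + 20.93 + 22.03 + 40.49 + 23.05) / 12 = 289.23000 / 12 = 24.10250
Sum of squared deviations: (−13.15250)² + (−1.65250)² + (−0.92250)² + (−3.76250)² + (+5.75750)² + (−9.08250)² + (−3.52250)² + (+16.24750)² + (−3.17250)² + (−2.07250)² + (+16.38750)² + (−1.05250)² = 866.77423
Variance = 866.77423 / 11 = 78.79766
SE* = √78.79766

SE* = 8.8768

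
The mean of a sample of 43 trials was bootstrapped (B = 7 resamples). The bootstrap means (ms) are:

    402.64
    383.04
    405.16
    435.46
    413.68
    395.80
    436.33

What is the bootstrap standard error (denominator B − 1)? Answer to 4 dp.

Bootstrap SE is the standard deviation of the 7 replicate means.
Mean of replicates: (402.64 + 383.04 + 405.16 + 435.46 + 413.68 + 395.80 + 436.33) / 7 = 2872.11000 / 7 = 410.30143
Sum of squared deviations: (−7.66143)² + (−27.26143)² + (−5.14143)² + (+25.15857)² + (+3.37857)² + (−14.50143)² + (+26.02857)² = 2360.46369
Variance = 2360.46369 / 6 = 393.41061
SE* = √393.41061

SE* = 19.8346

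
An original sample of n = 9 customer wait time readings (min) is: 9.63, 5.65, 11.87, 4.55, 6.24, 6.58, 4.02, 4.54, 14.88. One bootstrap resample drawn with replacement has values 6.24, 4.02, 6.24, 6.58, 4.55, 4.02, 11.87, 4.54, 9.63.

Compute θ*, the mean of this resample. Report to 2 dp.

θ* = 6.41

Mean = (6.24 + 4.02 + 6.24 + 6.58 + 4.55 + 4.02 + 11.87 + 4.54 + 9.63) / 9 = 57.690 / 9 = 6.41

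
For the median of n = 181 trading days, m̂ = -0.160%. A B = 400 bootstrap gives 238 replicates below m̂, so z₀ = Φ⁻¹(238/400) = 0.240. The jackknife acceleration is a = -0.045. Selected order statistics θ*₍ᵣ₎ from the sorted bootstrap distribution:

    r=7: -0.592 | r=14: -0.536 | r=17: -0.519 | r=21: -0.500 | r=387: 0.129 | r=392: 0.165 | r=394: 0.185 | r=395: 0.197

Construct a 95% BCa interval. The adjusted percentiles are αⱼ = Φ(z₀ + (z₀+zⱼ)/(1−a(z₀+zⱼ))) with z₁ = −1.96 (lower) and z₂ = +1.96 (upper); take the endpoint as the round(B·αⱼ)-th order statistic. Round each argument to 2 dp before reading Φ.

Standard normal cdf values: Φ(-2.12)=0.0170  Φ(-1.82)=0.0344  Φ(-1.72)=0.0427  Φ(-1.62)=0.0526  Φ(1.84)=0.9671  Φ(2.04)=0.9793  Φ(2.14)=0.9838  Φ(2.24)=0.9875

(-0.500, 0.197)

Lower: z₀ + z₁ = 0.240 + (-1.960) = -1.720; 1 − a(z₀+z₁) = 1 − (-0.045)(-1.720) = 0.9226; argument = 0.240 + (-1.720)/0.9226 = -1.6243 → -1.62.
α₁ = Φ(-1.62) = 0.0526; rank = round(400 × 0.0526) = 21; θ*₍21₎ = -0.500.
Upper: z₀ + z₂ = 2.200; 1 − a(z₀+z₂) = 1.0990; argument = 2.2418 → 2.24; α₂ = 0.9875; rank = 395; θ*₍395₎ = 0.197.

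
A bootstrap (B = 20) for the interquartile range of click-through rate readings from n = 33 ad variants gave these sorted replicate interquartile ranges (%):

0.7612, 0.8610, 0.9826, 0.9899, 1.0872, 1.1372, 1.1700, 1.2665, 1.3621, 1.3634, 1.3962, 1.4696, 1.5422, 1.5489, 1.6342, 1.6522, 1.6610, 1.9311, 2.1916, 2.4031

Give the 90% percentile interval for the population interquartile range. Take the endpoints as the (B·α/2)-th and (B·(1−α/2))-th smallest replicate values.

(0.7612, 2.1916)

α = 0.10; lower rank = 20 × 0.050 = 1; upper rank = 20 × 0.950 = 19.
The 1st smallest replicate is 0.7612; the 19th is 2.1916.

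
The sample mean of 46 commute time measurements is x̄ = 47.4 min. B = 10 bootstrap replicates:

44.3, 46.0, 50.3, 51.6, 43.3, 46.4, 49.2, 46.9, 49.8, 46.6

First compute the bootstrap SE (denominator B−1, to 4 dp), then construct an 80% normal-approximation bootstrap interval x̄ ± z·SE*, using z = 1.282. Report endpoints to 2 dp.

Mean of replicates = 47.4400; sum of squared deviations = 65.3040; SE* = √(65.3040/9) = 2.6937
Margin = 1.282 × 2.6937 = 3.453
Interval: 47.4 ± 3.453

(43.95, 50.85)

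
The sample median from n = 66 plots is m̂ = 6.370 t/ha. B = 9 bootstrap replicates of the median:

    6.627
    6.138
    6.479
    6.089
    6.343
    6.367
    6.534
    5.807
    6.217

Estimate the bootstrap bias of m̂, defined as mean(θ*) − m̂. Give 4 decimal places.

bias = −0.0810

mean(θ*) = (6.627 + 6.138 + 6.479 + 6.089 + 6.343 + 6.367 + 6.534 + 5.807 + 6.217) / 9 = 6.28900
bias = 6.28900 − 6.370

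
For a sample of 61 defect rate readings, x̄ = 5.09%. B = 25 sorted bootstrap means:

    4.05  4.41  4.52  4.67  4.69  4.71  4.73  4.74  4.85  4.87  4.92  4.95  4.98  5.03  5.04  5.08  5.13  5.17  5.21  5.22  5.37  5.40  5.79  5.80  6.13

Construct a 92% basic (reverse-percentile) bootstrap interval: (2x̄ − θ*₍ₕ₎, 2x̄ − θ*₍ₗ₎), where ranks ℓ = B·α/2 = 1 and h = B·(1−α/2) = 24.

(4.38, 6.13)

Percentile endpoints at ranks 1 and 24: θ*₍1₎ = 4.05, θ*₍24₎ = 5.80.
Basic interval reflects these around x̄:
  lower = 2 × 5.09 − 5.80 = 4.38
  upper = 2 × 5.09 − 4.05 = 6.13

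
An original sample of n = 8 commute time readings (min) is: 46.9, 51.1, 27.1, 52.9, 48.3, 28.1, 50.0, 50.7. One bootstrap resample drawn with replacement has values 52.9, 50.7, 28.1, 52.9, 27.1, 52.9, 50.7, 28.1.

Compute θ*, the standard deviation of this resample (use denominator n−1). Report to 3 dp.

Mean = 42.9250; sum of squared deviations = 1109.3950
s² = 1109.3950 / 7 = 158.4850
s = √158.4850 = 12.589

θ* = 12.589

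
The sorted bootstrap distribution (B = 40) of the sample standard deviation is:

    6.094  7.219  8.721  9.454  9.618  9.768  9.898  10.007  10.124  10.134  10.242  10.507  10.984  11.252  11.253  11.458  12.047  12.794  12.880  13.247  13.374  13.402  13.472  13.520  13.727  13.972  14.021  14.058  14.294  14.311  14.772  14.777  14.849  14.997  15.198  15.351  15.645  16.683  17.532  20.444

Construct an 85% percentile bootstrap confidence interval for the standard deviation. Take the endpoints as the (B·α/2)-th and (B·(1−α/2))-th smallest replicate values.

α = 0.15; lower rank = 40 × 0.075 = 3; upper rank = 40 × 0.925 = 37.
The 3rd smallest replicate is 8.721; the 37th is 15.645.

(8.721, 15.645)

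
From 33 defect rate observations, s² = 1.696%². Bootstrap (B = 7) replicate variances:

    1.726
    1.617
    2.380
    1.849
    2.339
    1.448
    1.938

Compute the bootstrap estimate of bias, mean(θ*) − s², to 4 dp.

bias = +0.2036

mean(θ*) = (1.726 + 1.617 + 2.380 + 1.849 + 2.339 + 1.448 + 1.938) / 7 = 1.89957
bias = 1.89957 − 1.696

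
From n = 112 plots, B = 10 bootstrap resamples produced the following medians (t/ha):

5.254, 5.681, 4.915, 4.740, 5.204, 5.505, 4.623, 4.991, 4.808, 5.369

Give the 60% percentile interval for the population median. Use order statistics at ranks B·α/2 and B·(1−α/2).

(4.740, 5.369)

Sorted replicates: 4.623, 4.740, 4.808, 4.915, 4.991, 5.204, 5.254, 5.369, 5.505, 5.681
α = 0.40; lower rank = 10 × 0.200 = 2; upper rank = 10 × 0.800 = 8.
The 2nd smallest replicate is 4.740; the 8th is 5.369.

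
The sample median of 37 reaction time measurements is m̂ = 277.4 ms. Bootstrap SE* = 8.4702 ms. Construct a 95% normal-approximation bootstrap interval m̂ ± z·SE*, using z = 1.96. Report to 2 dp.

Margin = 1.96 × 8.4702 = 16.602
Interval: 277.4 ± 16.602

(260.80, 294.00)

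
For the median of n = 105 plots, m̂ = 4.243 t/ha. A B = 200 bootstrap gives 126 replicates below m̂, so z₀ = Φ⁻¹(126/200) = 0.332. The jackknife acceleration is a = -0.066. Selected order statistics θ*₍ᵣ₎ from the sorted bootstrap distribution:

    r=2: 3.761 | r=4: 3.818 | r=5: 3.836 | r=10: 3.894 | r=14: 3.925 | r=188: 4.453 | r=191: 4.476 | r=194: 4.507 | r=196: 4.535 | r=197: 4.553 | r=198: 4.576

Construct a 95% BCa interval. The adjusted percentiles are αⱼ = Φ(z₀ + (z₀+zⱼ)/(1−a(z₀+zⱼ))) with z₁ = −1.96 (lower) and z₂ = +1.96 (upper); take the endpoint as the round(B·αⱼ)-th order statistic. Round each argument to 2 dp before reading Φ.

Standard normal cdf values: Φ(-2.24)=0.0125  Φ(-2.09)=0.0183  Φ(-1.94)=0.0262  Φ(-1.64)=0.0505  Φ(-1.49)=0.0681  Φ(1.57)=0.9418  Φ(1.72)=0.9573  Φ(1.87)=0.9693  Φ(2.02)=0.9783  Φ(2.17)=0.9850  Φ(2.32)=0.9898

Lower: z₀ + z₁ = 0.332 + (-1.960) = -1.628; 1 − a(z₀+z₁) = 1 − (-0.066)(-1.628) = 0.8926; argument = 0.332 + (-1.628)/0.8926 = -1.4920 → -1.49.
α₁ = Φ(-1.49) = 0.0681; rank = round(200 × 0.0681) = 14; θ*₍14₎ = 3.925.
Upper: z₀ + z₂ = 2.292; 1 − a(z₀+z₂) = 1.1513; argument = 2.3228 → 2.32; α₂ = 0.9898; rank = 198; θ*₍198₎ = 4.576.

(3.925, 4.576)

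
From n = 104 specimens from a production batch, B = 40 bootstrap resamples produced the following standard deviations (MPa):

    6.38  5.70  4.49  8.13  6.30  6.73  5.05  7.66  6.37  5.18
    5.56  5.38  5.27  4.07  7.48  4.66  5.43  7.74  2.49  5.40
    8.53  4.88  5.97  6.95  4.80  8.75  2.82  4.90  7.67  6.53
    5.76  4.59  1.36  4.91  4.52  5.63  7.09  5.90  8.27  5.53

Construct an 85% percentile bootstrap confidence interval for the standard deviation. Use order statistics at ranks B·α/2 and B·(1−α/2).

(2.82, 8.13)

Sorted replicates: 1.36, 2.49, 2.82, 4.07, 4.49, 4.52, 4.59, 4.66, 4.80, 4.88, 4.90, 4.91, 5.05, 5.18, 5.27, 5.38, 5.40, 5.43, 5.53, 5.56, 5.63, 5.70, 5.76, 5.90, 5.97, 6.30, 6.37, 6.38, 6.53, 6.73, 6.95, 7.09, 7.48, 7.66, 7.67, 7.74, 8.13, 8.27, 8.53, 8.75
α = 0.15; lower rank = 40 × 0.075 = 3; upper rank = 40 × 0.925 = 37.
The 3rd smallest replicate is 2.82; the 37th is 8.13.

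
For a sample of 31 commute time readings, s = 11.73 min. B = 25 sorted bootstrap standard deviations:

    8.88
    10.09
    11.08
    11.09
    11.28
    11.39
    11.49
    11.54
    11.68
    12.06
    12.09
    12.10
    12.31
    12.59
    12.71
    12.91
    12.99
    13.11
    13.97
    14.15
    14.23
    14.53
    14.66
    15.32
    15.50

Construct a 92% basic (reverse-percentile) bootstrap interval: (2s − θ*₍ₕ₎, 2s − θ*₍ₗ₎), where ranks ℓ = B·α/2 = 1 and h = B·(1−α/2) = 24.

Percentile endpoints at ranks 1 and 24: θ*₍1₎ = 8.88, θ*₍24₎ = 15.32.
Basic interval reflects these around s:
  lower = 2 × 11.73 − 15.32 = 8.14
  upper = 2 × 11.73 − 8.88 = 14.58

(8.14, 14.58)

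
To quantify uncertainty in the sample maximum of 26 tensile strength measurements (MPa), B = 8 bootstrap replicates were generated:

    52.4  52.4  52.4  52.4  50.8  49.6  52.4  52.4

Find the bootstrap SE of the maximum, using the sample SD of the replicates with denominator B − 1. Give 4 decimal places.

Bootstrap SE is the standard deviation of the 8 replicate maximums.
Mean of replicates: (52.4 + 52.4 + 52.4 + 52.4 + 50.8 + 49.6 + 52.4 + 52.4) / 8 = 414.80000 / 8 = 51.85000
Sum of squared deviations: (+0.55000)² + (+0.55000)² + (+0.55000)² + (+0.55000)² + (−1.05000)² + (−2.25000)² + (+0.55000)² + (+0.55000)² = 7.98000
Variance = 7.98000 / 7 = 1.14000
SE* = √1.14000

SE* = 1.0677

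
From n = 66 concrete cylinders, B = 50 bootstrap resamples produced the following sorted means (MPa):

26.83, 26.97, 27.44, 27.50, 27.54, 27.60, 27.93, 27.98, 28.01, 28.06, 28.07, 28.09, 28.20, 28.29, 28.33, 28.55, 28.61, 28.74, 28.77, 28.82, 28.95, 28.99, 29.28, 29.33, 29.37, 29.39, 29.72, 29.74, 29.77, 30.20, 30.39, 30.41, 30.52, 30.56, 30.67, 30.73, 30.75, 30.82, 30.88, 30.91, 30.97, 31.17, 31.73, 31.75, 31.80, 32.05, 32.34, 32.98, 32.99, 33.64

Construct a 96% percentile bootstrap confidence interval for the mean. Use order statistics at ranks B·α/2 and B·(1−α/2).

α = 0.04; lower rank = 50 × 0.020 = 1; upper rank = 50 × 0.980 = 49.
The 1st smallest replicate is 26.83; the 49th is 32.99.

(26.83, 32.99)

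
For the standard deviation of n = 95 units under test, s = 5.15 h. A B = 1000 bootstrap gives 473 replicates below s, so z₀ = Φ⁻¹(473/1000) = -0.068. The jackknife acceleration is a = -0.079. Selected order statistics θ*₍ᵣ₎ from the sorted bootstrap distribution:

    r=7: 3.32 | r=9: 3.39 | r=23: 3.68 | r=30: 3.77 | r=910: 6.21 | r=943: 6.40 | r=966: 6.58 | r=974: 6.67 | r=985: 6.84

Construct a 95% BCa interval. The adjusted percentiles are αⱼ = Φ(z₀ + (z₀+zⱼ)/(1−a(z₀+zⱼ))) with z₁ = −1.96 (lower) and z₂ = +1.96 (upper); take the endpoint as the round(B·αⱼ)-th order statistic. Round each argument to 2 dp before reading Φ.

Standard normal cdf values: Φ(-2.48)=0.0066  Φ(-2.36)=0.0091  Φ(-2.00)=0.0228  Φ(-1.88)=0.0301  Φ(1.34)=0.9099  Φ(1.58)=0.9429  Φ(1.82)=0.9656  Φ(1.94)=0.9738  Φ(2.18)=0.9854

(3.32, 6.40)

Lower: z₀ + z₁ = -0.068 + (-1.960) = -2.028; 1 − a(z₀+z₁) = 1 − (-0.079)(-2.028) = 0.8398; argument = -0.068 + (-2.028)/0.8398 = -2.4829 → -2.48.
α₁ = Φ(-2.48) = 0.0066; rank = round(1000 × 0.0066) = 7; θ*₍7₎ = 3.32.
Upper: z₀ + z₂ = 1.892; 1 − a(z₀+z₂) = 1.1495; argument = 1.5780 → 1.58; α₂ = 0.9429; rank = 943; θ*₍943₎ = 6.40.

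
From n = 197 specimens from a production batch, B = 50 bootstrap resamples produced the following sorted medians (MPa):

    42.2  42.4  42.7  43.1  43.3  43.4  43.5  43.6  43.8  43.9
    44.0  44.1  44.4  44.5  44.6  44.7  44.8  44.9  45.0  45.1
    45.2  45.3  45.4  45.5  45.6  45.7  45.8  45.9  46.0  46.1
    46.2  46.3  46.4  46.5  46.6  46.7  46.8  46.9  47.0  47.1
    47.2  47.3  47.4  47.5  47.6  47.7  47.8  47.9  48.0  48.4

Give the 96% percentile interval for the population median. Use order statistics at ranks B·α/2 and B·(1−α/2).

α = 0.04; lower rank = 50 × 0.020 = 1; upper rank = 50 × 0.980 = 49.
The 1st smallest replicate is 42.2; the 49th is 48.0.

(42.2, 48.0)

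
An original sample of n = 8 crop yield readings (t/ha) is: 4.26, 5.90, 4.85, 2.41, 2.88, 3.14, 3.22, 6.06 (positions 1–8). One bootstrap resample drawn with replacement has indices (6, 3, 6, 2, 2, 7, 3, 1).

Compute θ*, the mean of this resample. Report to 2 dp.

θ* = 4.41

Resample values: 3.14, 4.85, 3.14, 5.90, 5.90, 3.22, 4.85, 4.26.
Mean = (3.14 + 4.85 + 3.14 + 5.90 + 5.90 + 3.22 + 4.85 + 4.26) / 8 = 35.260 / 8 = 4.41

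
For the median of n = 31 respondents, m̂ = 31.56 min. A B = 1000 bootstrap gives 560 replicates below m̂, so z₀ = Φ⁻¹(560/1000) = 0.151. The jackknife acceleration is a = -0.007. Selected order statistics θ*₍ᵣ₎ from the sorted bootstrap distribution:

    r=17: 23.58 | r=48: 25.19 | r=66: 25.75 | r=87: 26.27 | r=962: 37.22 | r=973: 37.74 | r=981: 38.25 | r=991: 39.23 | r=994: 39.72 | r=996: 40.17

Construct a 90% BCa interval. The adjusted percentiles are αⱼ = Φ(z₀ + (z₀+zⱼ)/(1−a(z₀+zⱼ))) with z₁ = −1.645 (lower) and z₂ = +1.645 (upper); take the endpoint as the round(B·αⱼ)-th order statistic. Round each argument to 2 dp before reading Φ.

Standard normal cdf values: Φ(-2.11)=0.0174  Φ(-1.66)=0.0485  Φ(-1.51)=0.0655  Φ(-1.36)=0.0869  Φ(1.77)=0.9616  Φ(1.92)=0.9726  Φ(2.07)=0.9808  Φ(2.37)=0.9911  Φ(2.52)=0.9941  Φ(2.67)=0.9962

(26.27, 37.74)

Lower: z₀ + z₁ = 0.151 + (-1.645) = -1.494; 1 − a(z₀+z₁) = 1 − (-0.007)(-1.494) = 0.9895; argument = 0.151 + (-1.494)/0.9895 = -1.3588 → -1.36.
α₁ = Φ(-1.36) = 0.0869; rank = round(1000 × 0.0869) = 87; θ*₍87₎ = 26.27.
Upper: z₀ + z₂ = 1.796; 1 − a(z₀+z₂) = 1.0126; argument = 1.9247 → 1.92; α₂ = 0.9726; rank = 973; θ*₍973₎ = 37.74.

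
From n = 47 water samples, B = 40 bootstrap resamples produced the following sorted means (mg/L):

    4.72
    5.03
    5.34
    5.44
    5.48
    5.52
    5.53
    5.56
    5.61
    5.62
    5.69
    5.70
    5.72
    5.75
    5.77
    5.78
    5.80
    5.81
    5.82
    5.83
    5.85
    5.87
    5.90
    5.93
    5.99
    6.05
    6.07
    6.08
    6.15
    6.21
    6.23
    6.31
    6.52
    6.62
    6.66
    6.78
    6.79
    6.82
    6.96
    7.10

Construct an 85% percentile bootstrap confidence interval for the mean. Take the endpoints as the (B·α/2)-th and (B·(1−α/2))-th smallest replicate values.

(5.34, 6.79)

α = 0.15; lower rank = 40 × 0.075 = 3; upper rank = 40 × 0.925 = 37.
The 3rd smallest replicate is 5.34; the 37th is 6.79.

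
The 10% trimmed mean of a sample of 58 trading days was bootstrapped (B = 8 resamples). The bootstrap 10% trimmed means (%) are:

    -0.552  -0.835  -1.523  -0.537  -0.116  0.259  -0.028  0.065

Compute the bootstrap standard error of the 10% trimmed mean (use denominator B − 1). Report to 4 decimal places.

Bootstrap SE is the standard deviation of the 8 replicate 10% trimmed means.
Mean of replicates: ((-0.552) + (-0.835) + (-1.523) + (-0.537) + (-0.116) + 0.259 + (-0.028) + 0.065) / 8 = -3.26700 / 8 = -0.40837
Sum of squared deviations: (−0.14363)² + (−0.42662)² + (−1.11462)² + (−0.12863)² + (+0.29237)² + (+0.66738)² + (+0.38037)² + (+0.47337)² = 2.36121
Variance = 2.36121 / 7 = 0.33732
SE* = √0.33732

SE* = 0.5808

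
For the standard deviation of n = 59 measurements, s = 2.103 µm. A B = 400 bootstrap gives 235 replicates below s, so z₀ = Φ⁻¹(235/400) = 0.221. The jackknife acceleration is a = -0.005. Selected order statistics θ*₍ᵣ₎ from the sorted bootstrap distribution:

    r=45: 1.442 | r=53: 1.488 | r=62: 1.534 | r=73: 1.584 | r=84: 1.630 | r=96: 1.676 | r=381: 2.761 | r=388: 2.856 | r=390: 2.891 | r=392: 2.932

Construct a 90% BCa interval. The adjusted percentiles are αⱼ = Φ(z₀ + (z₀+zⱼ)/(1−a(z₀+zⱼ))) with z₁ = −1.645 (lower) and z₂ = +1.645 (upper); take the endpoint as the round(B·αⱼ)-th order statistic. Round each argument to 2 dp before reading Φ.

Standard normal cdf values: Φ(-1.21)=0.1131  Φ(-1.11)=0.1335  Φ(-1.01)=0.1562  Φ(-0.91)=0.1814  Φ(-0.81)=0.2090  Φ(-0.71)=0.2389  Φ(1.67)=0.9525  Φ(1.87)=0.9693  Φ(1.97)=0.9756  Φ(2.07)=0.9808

Lower: z₀ + z₁ = 0.221 + (-1.645) = -1.424; 1 − a(z₀+z₁) = 1 − (-0.005)(-1.424) = 0.9929; argument = 0.221 + (-1.424)/0.9929 = -1.2132 → -1.21.
α₁ = Φ(-1.21) = 0.1131; rank = round(400 × 0.1131) = 45; θ*₍45₎ = 1.442.
Upper: z₀ + z₂ = 1.866; 1 − a(z₀+z₂) = 1.0093; argument = 2.0698 → 2.07; α₂ = 0.9808; rank = 392; θ*₍392₎ = 2.932.

(1.442, 2.932)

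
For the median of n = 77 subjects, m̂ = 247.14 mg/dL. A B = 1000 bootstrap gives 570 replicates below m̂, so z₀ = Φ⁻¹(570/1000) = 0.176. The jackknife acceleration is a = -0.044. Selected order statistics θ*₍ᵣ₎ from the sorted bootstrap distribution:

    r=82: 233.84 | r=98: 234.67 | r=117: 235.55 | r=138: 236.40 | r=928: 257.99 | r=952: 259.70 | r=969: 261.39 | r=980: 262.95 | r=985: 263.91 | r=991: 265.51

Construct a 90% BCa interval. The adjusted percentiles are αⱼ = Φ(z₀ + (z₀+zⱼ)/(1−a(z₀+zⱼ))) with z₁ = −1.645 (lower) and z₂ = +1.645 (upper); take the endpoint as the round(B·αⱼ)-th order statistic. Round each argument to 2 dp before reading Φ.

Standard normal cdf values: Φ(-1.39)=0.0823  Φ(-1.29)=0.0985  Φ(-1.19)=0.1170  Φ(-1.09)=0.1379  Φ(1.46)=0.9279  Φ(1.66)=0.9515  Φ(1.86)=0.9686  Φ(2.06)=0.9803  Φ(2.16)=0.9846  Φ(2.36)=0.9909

Lower: z₀ + z₁ = 0.176 + (-1.645) = -1.469; 1 − a(z₀+z₁) = 1 − (-0.044)(-1.469) = 0.9354; argument = 0.176 + (-1.469)/0.9354 = -1.3945 → -1.39.
α₁ = Φ(-1.39) = 0.0823; rank = round(1000 × 0.0823) = 82; θ*₍82₎ = 233.84.
Upper: z₀ + z₂ = 1.821; 1 − a(z₀+z₂) = 1.0801; argument = 1.8619 → 1.86; α₂ = 0.9686; rank = 969; θ*₍969₎ = 261.39.

(233.84, 261.39)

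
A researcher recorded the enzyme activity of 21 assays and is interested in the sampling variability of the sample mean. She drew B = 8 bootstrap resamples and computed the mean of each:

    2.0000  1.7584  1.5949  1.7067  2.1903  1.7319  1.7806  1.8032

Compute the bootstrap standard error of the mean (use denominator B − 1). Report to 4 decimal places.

SE* = 0.1876

Bootstrap SE is the standard deviation of the 8 replicate means.
Mean of replicates: (2.0000 + 1.7584 + 1.5949 + 1.7067 + 2.1903 + 1.7319 + 1.7806 + 1.8032) / 8 = 14.56600 / 8 = 1.82075
Sum of squared deviations: (+0.17925)² + (−0.06235)² + (−0.22585)² + (−0.11405)² + (+0.36955)² + (−0.08885)² + (−0.04015)² + (−0.01755)² = 0.24642
Variance = 0.24642 / 7 = 0.03520
SE* = √0.03520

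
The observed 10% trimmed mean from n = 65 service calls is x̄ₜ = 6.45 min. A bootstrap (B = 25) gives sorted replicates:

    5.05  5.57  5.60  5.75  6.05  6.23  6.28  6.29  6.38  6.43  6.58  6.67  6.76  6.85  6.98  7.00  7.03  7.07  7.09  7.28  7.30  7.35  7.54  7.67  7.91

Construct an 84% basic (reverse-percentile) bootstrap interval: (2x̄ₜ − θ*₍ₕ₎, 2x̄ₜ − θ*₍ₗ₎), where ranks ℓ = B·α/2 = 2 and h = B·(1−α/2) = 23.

Percentile endpoints at ranks 2 and 23: θ*₍2₎ = 5.57, θ*₍23₎ = 7.54.
Basic interval reflects these around x̄ₜ:
  lower = 2 × 6.45 − 7.54 = 5.36
  upper = 2 × 6.45 − 5.57 = 7.33

(5.36, 7.33)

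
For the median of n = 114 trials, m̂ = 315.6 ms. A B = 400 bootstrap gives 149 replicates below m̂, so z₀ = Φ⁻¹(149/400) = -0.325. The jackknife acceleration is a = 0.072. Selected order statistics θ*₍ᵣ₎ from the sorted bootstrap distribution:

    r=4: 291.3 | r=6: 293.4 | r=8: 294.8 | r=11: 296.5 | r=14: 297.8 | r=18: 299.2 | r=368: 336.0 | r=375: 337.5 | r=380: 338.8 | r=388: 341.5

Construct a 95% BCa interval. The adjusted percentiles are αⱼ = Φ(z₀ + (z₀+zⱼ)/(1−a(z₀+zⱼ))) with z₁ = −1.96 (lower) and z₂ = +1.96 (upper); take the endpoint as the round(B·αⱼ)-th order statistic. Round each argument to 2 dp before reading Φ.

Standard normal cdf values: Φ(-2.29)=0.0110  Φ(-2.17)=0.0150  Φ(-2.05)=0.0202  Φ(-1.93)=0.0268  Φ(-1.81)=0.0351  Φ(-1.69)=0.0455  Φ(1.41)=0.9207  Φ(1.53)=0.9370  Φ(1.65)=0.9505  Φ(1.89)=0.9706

(291.3, 337.5)

Lower: z₀ + z₁ = -0.325 + (-1.960) = -2.285; 1 − a(z₀+z₁) = 1 − (0.072)(-2.285) = 1.1645; argument = -0.325 + (-2.285)/1.1645 = -2.2872 → -2.29.
α₁ = Φ(-2.29) = 0.0110; rank = round(400 × 0.0110) = 4; θ*₍4₎ = 291.3.
Upper: z₀ + z₂ = 1.635; 1 − a(z₀+z₂) = 0.8823; argument = 1.5282 → 1.53; α₂ = 0.9370; rank = 375; θ*₍375₎ = 337.5.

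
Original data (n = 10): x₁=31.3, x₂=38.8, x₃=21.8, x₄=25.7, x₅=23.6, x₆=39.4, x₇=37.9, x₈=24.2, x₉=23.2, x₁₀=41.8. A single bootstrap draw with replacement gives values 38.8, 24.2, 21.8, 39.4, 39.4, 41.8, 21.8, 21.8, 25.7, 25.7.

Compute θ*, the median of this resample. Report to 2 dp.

θ* = 25.70

Sorted: 21.8, 21.8, 21.8, 24.2, 25.7, 25.7, 38.8, 39.4, 39.4, 41.8
Median = average of the two middle values = 25.70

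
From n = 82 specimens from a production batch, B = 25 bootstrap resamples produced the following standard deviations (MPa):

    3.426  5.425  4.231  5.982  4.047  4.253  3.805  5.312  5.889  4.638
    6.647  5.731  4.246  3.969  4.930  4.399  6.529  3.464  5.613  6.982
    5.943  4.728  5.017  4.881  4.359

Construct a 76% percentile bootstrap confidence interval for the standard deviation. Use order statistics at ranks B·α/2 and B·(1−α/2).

(3.805, 5.982)

Sorted replicates: 3.426, 3.464, 3.805, 3.969, 4.047, 4.231, 4.246, 4.253, 4.359, 4.399, 4.638, 4.728, 4.881, 4.930, 5.017, 5.312, 5.425, 5.613, 5.731, 5.889, 5.943, 5.982, 6.529, 6.647, 6.982
α = 0.24; lower rank = 25 × 0.120 = 3; upper rank = 25 × 0.880 = 22.
The 3rd smallest replicate is 3.805; the 22nd is 5.982.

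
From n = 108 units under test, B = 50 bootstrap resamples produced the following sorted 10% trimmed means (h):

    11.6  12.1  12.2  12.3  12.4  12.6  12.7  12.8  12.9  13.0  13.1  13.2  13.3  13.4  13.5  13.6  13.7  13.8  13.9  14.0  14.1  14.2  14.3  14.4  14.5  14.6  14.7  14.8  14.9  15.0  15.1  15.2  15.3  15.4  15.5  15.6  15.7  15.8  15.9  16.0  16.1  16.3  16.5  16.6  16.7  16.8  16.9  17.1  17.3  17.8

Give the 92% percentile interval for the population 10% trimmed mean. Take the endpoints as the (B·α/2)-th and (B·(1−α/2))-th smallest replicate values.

α = 0.08; lower rank = 50 × 0.040 = 2; upper rank = 50 × 0.960 = 48.
The 2nd smallest replicate is 12.1; the 48th is 17.1.

(12.1, 17.1)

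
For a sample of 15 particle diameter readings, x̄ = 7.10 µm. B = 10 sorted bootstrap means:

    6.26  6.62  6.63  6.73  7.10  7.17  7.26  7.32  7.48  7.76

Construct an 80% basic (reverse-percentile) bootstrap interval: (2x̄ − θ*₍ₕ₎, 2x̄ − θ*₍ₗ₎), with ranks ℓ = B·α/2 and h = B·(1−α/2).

(6.72, 7.94)

Percentile endpoints at ranks 1 and 9: θ*₍1₎ = 6.26, θ*₍9₎ = 7.48.
Basic interval reflects these around x̄:
  lower = 2 × 7.10 − 7.48 = 6.72
  upper = 2 × 7.10 − 6.26 = 7.94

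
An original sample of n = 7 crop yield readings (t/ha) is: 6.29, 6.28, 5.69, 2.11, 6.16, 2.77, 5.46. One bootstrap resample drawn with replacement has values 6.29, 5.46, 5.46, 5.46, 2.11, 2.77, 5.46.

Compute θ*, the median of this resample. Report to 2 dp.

Sorted: 2.11, 2.77, 5.46, 5.46, 5.46, 5.46, 6.29
Median = middle value = 5.46

θ* = 5.46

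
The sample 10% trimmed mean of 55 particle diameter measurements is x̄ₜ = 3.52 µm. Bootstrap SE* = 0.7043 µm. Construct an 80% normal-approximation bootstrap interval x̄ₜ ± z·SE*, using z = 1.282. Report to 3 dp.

(2.617, 4.423)

Margin = 1.282 × 0.7043 = 0.9029
Interval: 3.52 ± 0.9029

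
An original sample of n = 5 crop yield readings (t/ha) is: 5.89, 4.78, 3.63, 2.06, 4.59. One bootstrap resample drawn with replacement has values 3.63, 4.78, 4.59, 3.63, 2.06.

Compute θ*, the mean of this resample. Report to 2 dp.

θ* = 3.74

Mean = (3.63 + 4.78 + 4.59 + 3.63 + 2.06) / 5 = 18.690 / 5 = 3.74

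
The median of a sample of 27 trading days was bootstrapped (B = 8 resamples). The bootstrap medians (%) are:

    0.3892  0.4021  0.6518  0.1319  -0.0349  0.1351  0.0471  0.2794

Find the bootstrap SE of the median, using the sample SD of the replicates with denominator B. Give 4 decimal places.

Bootstrap SE is the standard deviation of the 8 replicate medians.
Mean of replicates: (0.3892 + 0.4021 + 0.6518 + 0.1319 + (-0.0349) + 0.1351 + 0.0471 + 0.2794) / 8 = 2.001700 / 8 = 0.250213
Sum of squared deviations: (+0.138987)² + (+0.151888)² + (+0.401588)² + (−0.118313)² + (−0.285112)² + (−0.115113)² + (−0.203113)² + (+0.029187)² = 0.354304
Variance = 0.354304 / 8 = 0.044288
SE* = √0.044288

SE* = 0.2104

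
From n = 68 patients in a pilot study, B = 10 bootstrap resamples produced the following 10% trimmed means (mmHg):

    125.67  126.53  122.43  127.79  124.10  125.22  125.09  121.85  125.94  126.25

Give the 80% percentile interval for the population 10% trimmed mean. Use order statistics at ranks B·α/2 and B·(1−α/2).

(121.85, 126.53)

Sorted replicates: 121.85, 122.43, 124.10, 125.09, 125.22, 125.67, 125.94, 126.25, 126.53, 127.79
α = 0.20; lower rank = 10 × 0.100 = 1; upper rank = 10 × 0.900 = 9.
The 1st smallest replicate is 121.85; the 9th is 126.53.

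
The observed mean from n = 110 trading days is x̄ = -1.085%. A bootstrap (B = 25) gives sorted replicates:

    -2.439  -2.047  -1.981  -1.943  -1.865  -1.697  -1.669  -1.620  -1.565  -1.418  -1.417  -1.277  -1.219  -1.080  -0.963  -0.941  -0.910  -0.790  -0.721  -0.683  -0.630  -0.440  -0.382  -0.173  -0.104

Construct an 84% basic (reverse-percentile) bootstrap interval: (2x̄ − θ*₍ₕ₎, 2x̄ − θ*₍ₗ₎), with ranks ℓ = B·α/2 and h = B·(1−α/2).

Percentile endpoints at ranks 2 and 23: θ*₍2₎ = -2.047, θ*₍23₎ = -0.382.
Basic interval reflects these around x̄:
  lower = 2 × -1.085 − -0.382 = -1.788
  upper = 2 × -1.085 − -2.047 = -0.123

(-1.788, -0.123)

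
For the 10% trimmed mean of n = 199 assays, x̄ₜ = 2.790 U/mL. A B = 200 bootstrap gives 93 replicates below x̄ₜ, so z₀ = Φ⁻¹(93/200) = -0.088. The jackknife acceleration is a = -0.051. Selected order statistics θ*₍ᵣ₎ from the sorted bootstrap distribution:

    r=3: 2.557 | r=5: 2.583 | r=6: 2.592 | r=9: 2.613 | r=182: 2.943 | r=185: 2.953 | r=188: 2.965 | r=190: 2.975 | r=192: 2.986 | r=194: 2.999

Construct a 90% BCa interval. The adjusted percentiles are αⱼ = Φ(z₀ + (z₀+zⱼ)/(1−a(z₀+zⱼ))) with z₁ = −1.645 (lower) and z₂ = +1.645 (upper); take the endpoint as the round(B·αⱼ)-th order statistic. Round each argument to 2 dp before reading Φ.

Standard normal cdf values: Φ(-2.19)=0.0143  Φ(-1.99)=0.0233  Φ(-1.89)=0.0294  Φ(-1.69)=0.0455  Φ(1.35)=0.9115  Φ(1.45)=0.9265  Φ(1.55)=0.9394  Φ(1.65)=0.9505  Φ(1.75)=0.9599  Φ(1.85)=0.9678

(2.583, 2.943)

Lower: z₀ + z₁ = -0.088 + (-1.645) = -1.733; 1 − a(z₀+z₁) = 1 − (-0.051)(-1.733) = 0.9116; argument = -0.088 + (-1.733)/0.9116 = -1.9890 → -1.99.
α₁ = Φ(-1.99) = 0.0233; rank = round(200 × 0.0233) = 5; θ*₍5₎ = 2.583.
Upper: z₀ + z₂ = 1.557; 1 − a(z₀+z₂) = 1.0794; argument = 1.3545 → 1.35; α₂ = 0.9115; rank = 182; θ*₍182₎ = 2.943.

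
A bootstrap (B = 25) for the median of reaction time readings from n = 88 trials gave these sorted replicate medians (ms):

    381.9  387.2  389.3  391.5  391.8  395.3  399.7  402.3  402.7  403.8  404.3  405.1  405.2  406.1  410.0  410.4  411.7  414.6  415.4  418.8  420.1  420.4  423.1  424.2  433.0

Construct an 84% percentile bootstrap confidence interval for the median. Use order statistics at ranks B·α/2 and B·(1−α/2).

(387.2, 423.1)

α = 0.16; lower rank = 25 × 0.080 = 2; upper rank = 25 × 0.920 = 23.
The 2nd smallest replicate is 387.2; the 23rd is 423.1.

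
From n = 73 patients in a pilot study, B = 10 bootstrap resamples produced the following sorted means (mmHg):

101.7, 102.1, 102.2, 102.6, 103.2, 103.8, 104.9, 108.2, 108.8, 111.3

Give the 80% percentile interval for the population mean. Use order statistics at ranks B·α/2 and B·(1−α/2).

(101.7, 108.8)

α = 0.20; lower rank = 10 × 0.100 = 1; upper rank = 10 × 0.900 = 9.
The 1st smallest replicate is 101.7; the 9th is 108.8.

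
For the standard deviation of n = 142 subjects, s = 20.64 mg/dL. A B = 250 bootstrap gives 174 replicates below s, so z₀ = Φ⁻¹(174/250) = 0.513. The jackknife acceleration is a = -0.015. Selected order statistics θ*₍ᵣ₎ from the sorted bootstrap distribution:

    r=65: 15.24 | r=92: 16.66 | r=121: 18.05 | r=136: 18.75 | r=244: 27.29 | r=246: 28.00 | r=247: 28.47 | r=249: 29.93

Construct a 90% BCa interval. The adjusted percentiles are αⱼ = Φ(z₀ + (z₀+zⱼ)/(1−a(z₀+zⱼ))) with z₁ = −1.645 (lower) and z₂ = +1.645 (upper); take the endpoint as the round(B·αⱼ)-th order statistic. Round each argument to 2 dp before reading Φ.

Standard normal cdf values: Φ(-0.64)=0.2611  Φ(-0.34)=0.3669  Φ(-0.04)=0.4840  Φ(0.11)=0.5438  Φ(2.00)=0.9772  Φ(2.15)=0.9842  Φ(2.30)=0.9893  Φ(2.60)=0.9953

Lower: z₀ + z₁ = 0.513 + (-1.645) = -1.132; 1 − a(z₀+z₁) = 1 − (-0.015)(-1.132) = 0.9830; argument = 0.513 + (-1.132)/0.9830 = -0.6386 → -0.64.
α₁ = Φ(-0.64) = 0.2611; rank = round(250 × 0.2611) = 65; θ*₍65₎ = 15.24.
Upper: z₀ + z₂ = 2.158; 1 − a(z₀+z₂) = 1.0324; argument = 2.6033 → 2.60; α₂ = 0.9953; rank = 249; θ*₍249₎ = 29.93.

(15.24, 29.93)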